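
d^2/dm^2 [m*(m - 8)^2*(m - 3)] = 12*m^2 - 114*m + 224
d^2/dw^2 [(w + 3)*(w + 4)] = 2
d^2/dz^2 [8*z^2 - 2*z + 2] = 16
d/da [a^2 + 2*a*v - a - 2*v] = 2*a + 2*v - 1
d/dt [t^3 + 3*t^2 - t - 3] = 3*t^2 + 6*t - 1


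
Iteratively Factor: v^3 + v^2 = (v + 1)*(v^2) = v*(v + 1)*(v)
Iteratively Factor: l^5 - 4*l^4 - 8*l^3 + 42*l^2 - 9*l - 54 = (l - 3)*(l^4 - l^3 - 11*l^2 + 9*l + 18) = (l - 3)*(l + 1)*(l^3 - 2*l^2 - 9*l + 18) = (l - 3)*(l + 1)*(l + 3)*(l^2 - 5*l + 6) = (l - 3)^2*(l + 1)*(l + 3)*(l - 2)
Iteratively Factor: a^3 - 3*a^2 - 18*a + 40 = (a - 5)*(a^2 + 2*a - 8) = (a - 5)*(a - 2)*(a + 4)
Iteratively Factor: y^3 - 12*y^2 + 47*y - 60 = (y - 5)*(y^2 - 7*y + 12) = (y - 5)*(y - 4)*(y - 3)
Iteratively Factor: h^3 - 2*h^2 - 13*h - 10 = (h + 1)*(h^2 - 3*h - 10) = (h - 5)*(h + 1)*(h + 2)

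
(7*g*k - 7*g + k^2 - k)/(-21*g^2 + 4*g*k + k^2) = (1 - k)/(3*g - k)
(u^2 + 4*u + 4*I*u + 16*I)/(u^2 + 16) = (u + 4)/(u - 4*I)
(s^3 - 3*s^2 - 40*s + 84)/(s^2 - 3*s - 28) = (s^2 + 4*s - 12)/(s + 4)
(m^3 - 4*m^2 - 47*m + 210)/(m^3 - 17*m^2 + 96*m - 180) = (m + 7)/(m - 6)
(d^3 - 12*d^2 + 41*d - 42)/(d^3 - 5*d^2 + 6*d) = (d - 7)/d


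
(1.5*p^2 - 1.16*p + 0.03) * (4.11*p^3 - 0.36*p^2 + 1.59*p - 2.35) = 6.165*p^5 - 5.3076*p^4 + 2.9259*p^3 - 5.3802*p^2 + 2.7737*p - 0.0705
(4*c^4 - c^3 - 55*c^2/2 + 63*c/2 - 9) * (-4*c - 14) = -16*c^5 - 52*c^4 + 124*c^3 + 259*c^2 - 405*c + 126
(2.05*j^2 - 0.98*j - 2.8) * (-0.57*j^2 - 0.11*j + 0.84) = -1.1685*j^4 + 0.3331*j^3 + 3.4258*j^2 - 0.5152*j - 2.352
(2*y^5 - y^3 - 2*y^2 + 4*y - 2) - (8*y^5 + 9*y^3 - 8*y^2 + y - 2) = -6*y^5 - 10*y^3 + 6*y^2 + 3*y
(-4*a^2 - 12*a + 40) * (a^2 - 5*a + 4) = -4*a^4 + 8*a^3 + 84*a^2 - 248*a + 160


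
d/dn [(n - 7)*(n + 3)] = 2*n - 4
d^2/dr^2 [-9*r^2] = -18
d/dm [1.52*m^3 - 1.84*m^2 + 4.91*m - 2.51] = 4.56*m^2 - 3.68*m + 4.91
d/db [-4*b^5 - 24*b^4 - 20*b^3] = b^2*(-20*b^2 - 96*b - 60)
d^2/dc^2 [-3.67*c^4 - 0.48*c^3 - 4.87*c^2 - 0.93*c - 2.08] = -44.04*c^2 - 2.88*c - 9.74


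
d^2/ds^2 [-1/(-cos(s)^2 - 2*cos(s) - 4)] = (-8*sin(s)^4 - 20*sin(s)^2 + 31*cos(s) - 3*cos(3*s) + 28)/(2*(-sin(s)^2 + 2*cos(s) + 5)^3)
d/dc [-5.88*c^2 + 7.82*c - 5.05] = 7.82 - 11.76*c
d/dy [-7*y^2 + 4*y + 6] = 4 - 14*y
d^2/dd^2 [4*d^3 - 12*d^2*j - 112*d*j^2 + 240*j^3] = 24*d - 24*j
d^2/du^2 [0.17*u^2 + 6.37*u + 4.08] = 0.340000000000000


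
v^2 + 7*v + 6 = (v + 1)*(v + 6)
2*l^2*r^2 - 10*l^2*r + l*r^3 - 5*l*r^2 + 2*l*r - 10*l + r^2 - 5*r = (2*l + r)*(r - 5)*(l*r + 1)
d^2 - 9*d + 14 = (d - 7)*(d - 2)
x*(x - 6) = x^2 - 6*x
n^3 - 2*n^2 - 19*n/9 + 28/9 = (n - 7/3)*(n - 1)*(n + 4/3)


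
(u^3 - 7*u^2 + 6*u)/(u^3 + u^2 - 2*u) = (u - 6)/(u + 2)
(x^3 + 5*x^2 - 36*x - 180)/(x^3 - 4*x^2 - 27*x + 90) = (x + 6)/(x - 3)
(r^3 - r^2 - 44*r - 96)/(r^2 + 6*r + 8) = (r^2 - 5*r - 24)/(r + 2)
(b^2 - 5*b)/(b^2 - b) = (b - 5)/(b - 1)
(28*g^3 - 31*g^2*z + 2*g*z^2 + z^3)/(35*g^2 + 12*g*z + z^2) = (4*g^2 - 5*g*z + z^2)/(5*g + z)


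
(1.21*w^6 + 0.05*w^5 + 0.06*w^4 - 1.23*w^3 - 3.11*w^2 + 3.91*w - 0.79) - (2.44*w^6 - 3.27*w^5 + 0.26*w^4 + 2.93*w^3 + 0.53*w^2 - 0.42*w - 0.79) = -1.23*w^6 + 3.32*w^5 - 0.2*w^4 - 4.16*w^3 - 3.64*w^2 + 4.33*w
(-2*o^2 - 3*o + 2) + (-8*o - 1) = -2*o^2 - 11*o + 1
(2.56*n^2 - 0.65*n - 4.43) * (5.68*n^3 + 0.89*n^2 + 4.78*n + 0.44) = 14.5408*n^5 - 1.4136*n^4 - 13.5041*n^3 - 5.9233*n^2 - 21.4614*n - 1.9492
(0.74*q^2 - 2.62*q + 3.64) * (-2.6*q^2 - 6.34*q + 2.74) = -1.924*q^4 + 2.1204*q^3 + 9.1744*q^2 - 30.2564*q + 9.9736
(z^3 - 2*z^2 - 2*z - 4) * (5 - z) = -z^4 + 7*z^3 - 8*z^2 - 6*z - 20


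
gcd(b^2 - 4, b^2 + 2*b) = b + 2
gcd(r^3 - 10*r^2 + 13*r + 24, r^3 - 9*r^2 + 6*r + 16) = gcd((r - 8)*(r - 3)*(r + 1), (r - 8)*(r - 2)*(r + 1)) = r^2 - 7*r - 8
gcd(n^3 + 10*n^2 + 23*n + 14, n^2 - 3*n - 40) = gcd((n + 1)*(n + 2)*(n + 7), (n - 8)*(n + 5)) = 1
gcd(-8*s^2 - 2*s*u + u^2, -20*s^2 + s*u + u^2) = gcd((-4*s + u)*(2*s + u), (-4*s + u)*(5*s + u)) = 4*s - u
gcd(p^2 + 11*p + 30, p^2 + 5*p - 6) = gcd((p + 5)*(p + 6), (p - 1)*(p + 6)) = p + 6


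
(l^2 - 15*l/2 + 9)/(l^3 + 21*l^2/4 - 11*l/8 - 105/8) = 4*(l - 6)/(4*l^2 + 27*l + 35)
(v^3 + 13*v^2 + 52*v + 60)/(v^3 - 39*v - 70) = (v + 6)/(v - 7)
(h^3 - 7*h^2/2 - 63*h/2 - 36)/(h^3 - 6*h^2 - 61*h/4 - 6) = 2*(h + 3)/(2*h + 1)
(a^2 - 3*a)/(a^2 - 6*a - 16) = a*(3 - a)/(-a^2 + 6*a + 16)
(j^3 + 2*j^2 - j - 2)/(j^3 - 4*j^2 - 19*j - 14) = (j - 1)/(j - 7)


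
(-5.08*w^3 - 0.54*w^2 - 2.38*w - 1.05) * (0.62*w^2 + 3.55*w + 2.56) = -3.1496*w^5 - 18.3688*w^4 - 16.3974*w^3 - 10.4824*w^2 - 9.8203*w - 2.688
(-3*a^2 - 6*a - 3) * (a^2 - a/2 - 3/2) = -3*a^4 - 9*a^3/2 + 9*a^2/2 + 21*a/2 + 9/2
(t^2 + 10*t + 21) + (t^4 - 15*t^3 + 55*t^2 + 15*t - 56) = t^4 - 15*t^3 + 56*t^2 + 25*t - 35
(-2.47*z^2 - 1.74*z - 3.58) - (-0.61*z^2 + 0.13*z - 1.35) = -1.86*z^2 - 1.87*z - 2.23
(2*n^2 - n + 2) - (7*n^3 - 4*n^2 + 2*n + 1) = -7*n^3 + 6*n^2 - 3*n + 1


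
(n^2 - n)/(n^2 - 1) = n/(n + 1)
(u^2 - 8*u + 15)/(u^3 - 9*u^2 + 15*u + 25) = (u - 3)/(u^2 - 4*u - 5)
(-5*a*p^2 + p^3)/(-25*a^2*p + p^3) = p/(5*a + p)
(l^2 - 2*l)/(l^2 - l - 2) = l/(l + 1)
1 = 1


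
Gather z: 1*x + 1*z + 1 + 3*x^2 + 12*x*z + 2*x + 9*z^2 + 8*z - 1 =3*x^2 + 3*x + 9*z^2 + z*(12*x + 9)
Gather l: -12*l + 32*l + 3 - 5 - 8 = 20*l - 10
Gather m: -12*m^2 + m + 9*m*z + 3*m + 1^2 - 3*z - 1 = -12*m^2 + m*(9*z + 4) - 3*z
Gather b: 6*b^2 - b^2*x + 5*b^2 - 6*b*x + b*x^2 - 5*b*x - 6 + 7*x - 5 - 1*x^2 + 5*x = b^2*(11 - x) + b*(x^2 - 11*x) - x^2 + 12*x - 11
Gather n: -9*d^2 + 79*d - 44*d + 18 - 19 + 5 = -9*d^2 + 35*d + 4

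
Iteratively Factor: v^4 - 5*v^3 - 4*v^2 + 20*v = (v)*(v^3 - 5*v^2 - 4*v + 20) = v*(v - 2)*(v^2 - 3*v - 10) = v*(v - 5)*(v - 2)*(v + 2)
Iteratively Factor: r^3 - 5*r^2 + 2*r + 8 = (r - 4)*(r^2 - r - 2) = (r - 4)*(r - 2)*(r + 1)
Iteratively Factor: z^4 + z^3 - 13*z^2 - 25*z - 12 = (z + 3)*(z^3 - 2*z^2 - 7*z - 4) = (z + 1)*(z + 3)*(z^2 - 3*z - 4) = (z + 1)^2*(z + 3)*(z - 4)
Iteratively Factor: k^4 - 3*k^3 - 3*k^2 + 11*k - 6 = (k - 3)*(k^3 - 3*k + 2) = (k - 3)*(k + 2)*(k^2 - 2*k + 1) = (k - 3)*(k - 1)*(k + 2)*(k - 1)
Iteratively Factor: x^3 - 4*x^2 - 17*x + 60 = (x - 3)*(x^2 - x - 20) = (x - 3)*(x + 4)*(x - 5)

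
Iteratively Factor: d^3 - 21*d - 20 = (d - 5)*(d^2 + 5*d + 4) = (d - 5)*(d + 4)*(d + 1)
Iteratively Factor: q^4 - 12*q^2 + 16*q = (q - 2)*(q^3 + 2*q^2 - 8*q) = (q - 2)*(q + 4)*(q^2 - 2*q) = (q - 2)^2*(q + 4)*(q)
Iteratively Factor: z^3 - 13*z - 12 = (z - 4)*(z^2 + 4*z + 3) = (z - 4)*(z + 3)*(z + 1)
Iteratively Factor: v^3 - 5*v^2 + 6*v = (v)*(v^2 - 5*v + 6) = v*(v - 2)*(v - 3)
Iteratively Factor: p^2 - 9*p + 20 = (p - 5)*(p - 4)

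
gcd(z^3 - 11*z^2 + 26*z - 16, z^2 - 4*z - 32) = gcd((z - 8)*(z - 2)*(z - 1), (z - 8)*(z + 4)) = z - 8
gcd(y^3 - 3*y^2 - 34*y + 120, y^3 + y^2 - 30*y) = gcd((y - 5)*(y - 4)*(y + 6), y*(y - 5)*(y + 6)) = y^2 + y - 30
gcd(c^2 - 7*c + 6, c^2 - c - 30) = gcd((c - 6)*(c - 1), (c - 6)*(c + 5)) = c - 6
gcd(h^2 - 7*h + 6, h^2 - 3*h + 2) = h - 1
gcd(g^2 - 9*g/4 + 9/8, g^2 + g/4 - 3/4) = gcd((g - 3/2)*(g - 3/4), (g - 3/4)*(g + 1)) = g - 3/4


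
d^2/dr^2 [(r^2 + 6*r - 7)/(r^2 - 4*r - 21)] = 4*(5*r^3 + 21*r^2 + 231*r - 161)/(r^6 - 12*r^5 - 15*r^4 + 440*r^3 + 315*r^2 - 5292*r - 9261)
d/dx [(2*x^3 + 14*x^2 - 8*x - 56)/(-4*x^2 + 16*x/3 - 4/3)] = 3*(-3*x^4 + 8*x^3 + 13*x^2 - 182*x + 116)/(2*(9*x^4 - 24*x^3 + 22*x^2 - 8*x + 1))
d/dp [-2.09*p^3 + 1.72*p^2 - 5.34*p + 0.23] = -6.27*p^2 + 3.44*p - 5.34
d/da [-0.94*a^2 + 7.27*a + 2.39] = 7.27 - 1.88*a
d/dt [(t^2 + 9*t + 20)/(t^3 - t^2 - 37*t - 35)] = (-t^2 - 8*t + 17)/(t^4 - 12*t^3 + 22*t^2 + 84*t + 49)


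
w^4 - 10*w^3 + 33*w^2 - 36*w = w*(w - 4)*(w - 3)^2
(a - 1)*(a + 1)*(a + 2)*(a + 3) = a^4 + 5*a^3 + 5*a^2 - 5*a - 6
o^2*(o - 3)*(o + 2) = o^4 - o^3 - 6*o^2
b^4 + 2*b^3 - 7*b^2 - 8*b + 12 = (b - 2)*(b - 1)*(b + 2)*(b + 3)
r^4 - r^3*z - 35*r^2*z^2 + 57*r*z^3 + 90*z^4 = (r - 5*z)*(r - 3*z)*(r + z)*(r + 6*z)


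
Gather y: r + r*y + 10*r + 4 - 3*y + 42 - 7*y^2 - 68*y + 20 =11*r - 7*y^2 + y*(r - 71) + 66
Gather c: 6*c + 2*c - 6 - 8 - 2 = 8*c - 16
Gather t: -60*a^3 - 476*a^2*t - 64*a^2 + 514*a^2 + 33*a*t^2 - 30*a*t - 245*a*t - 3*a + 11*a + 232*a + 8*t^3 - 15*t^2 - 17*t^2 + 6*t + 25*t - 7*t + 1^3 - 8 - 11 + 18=-60*a^3 + 450*a^2 + 240*a + 8*t^3 + t^2*(33*a - 32) + t*(-476*a^2 - 275*a + 24)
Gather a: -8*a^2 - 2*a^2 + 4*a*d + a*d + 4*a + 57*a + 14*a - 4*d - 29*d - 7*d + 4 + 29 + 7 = -10*a^2 + a*(5*d + 75) - 40*d + 40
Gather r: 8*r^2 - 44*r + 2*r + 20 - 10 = 8*r^2 - 42*r + 10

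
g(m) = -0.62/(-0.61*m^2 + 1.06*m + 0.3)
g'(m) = -0.62*(1.22*m - 1.06)/(-0.61*m^2 + 1.06*m + 0.3)^2 = (0.6572 - 0.7564*m)/(-0.61*m^2 + 1.06*m + 0.3)^2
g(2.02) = 12.96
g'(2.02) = -380.39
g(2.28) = 1.36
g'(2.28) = -5.17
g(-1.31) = 0.29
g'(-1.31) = 0.36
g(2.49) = 0.74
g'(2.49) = -1.73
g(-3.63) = 0.05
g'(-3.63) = 0.03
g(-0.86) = 0.58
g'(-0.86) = 1.16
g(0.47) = -0.93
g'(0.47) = 0.69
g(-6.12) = 0.02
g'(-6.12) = 0.01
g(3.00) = 0.31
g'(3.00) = -0.40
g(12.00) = 0.01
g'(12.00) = -0.00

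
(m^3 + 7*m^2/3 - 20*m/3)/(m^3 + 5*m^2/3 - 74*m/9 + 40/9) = 3*m/(3*m - 2)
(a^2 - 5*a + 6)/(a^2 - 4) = (a - 3)/(a + 2)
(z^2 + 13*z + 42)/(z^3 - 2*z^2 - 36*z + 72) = (z + 7)/(z^2 - 8*z + 12)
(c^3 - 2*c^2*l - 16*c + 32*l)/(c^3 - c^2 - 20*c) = (c^2 - 2*c*l - 4*c + 8*l)/(c*(c - 5))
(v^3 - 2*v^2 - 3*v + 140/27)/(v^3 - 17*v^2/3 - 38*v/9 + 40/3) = (v - 7/3)/(v - 6)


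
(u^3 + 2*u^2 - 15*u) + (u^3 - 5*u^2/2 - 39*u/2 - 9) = 2*u^3 - u^2/2 - 69*u/2 - 9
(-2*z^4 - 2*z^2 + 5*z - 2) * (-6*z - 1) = 12*z^5 + 2*z^4 + 12*z^3 - 28*z^2 + 7*z + 2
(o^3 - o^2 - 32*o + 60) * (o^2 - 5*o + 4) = o^5 - 6*o^4 - 23*o^3 + 216*o^2 - 428*o + 240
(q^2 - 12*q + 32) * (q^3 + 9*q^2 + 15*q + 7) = q^5 - 3*q^4 - 61*q^3 + 115*q^2 + 396*q + 224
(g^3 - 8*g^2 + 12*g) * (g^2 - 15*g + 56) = g^5 - 23*g^4 + 188*g^3 - 628*g^2 + 672*g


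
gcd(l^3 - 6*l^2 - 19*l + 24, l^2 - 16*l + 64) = l - 8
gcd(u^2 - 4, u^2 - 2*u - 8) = u + 2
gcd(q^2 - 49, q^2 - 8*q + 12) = 1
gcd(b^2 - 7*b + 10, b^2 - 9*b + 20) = b - 5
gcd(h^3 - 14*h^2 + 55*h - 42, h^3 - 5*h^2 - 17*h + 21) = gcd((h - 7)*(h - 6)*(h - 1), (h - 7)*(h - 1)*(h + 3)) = h^2 - 8*h + 7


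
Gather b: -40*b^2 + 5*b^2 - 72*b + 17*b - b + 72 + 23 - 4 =-35*b^2 - 56*b + 91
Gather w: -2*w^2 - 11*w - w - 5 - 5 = -2*w^2 - 12*w - 10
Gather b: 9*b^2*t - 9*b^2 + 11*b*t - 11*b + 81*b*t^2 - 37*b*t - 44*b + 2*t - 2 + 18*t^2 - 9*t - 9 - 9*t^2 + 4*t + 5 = b^2*(9*t - 9) + b*(81*t^2 - 26*t - 55) + 9*t^2 - 3*t - 6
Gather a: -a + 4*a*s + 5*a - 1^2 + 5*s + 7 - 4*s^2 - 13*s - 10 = a*(4*s + 4) - 4*s^2 - 8*s - 4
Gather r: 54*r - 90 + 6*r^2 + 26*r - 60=6*r^2 + 80*r - 150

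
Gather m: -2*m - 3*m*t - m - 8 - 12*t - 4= m*(-3*t - 3) - 12*t - 12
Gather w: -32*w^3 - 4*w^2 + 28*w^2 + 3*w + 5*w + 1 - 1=-32*w^3 + 24*w^2 + 8*w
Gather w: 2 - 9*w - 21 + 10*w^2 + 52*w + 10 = 10*w^2 + 43*w - 9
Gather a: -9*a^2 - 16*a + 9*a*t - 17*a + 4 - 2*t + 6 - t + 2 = -9*a^2 + a*(9*t - 33) - 3*t + 12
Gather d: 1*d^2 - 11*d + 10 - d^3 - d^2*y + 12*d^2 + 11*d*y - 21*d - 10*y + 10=-d^3 + d^2*(13 - y) + d*(11*y - 32) - 10*y + 20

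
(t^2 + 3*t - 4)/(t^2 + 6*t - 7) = (t + 4)/(t + 7)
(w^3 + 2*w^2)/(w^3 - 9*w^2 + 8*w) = w*(w + 2)/(w^2 - 9*w + 8)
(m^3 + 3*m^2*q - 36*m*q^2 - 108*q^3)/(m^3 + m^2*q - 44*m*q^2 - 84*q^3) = (-m^2 + 3*m*q + 18*q^2)/(-m^2 + 5*m*q + 14*q^2)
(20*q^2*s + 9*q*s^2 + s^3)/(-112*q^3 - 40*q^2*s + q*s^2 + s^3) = s*(-5*q - s)/(28*q^2 + 3*q*s - s^2)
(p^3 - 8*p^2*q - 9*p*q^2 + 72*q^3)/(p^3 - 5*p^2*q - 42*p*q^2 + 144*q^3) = (p + 3*q)/(p + 6*q)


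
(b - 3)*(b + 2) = b^2 - b - 6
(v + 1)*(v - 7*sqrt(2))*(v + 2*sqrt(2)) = v^3 - 5*sqrt(2)*v^2 + v^2 - 28*v - 5*sqrt(2)*v - 28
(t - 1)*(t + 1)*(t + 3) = t^3 + 3*t^2 - t - 3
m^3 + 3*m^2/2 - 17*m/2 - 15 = (m - 3)*(m + 2)*(m + 5/2)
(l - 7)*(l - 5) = l^2 - 12*l + 35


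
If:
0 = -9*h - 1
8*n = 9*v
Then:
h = -1/9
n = 9*v/8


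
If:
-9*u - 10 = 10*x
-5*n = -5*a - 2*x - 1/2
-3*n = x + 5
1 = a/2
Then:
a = 2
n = 1/22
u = 455/99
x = -113/22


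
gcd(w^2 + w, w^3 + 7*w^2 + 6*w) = w^2 + w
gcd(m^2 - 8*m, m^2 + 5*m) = m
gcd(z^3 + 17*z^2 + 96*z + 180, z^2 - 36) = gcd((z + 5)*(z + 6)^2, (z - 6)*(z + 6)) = z + 6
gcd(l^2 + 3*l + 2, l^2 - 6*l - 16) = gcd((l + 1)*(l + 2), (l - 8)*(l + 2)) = l + 2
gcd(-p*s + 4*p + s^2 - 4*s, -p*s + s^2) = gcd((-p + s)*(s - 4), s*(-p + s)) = p - s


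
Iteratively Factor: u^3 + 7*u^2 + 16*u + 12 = (u + 2)*(u^2 + 5*u + 6) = (u + 2)^2*(u + 3)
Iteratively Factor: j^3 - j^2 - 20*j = (j + 4)*(j^2 - 5*j) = j*(j + 4)*(j - 5)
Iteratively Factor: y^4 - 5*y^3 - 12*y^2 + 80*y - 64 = (y + 4)*(y^3 - 9*y^2 + 24*y - 16) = (y - 1)*(y + 4)*(y^2 - 8*y + 16) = (y - 4)*(y - 1)*(y + 4)*(y - 4)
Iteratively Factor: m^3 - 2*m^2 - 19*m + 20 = (m - 5)*(m^2 + 3*m - 4) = (m - 5)*(m - 1)*(m + 4)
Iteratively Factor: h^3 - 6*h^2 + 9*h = (h - 3)*(h^2 - 3*h) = (h - 3)^2*(h)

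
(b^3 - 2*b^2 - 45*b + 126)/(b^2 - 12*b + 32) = (b^3 - 2*b^2 - 45*b + 126)/(b^2 - 12*b + 32)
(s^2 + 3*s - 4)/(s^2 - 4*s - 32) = (s - 1)/(s - 8)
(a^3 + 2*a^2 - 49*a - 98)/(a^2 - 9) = (a^3 + 2*a^2 - 49*a - 98)/(a^2 - 9)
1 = 1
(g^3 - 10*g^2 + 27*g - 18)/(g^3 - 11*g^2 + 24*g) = (g^2 - 7*g + 6)/(g*(g - 8))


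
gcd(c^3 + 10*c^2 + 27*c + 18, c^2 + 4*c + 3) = c^2 + 4*c + 3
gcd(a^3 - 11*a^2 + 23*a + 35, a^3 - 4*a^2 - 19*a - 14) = a^2 - 6*a - 7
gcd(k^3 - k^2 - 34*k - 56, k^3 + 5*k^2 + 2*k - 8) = k^2 + 6*k + 8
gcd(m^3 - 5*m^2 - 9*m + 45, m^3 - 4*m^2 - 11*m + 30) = m^2 - 2*m - 15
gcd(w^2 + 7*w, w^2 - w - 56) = w + 7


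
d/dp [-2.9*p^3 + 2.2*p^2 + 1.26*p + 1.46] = -8.7*p^2 + 4.4*p + 1.26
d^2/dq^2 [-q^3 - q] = -6*q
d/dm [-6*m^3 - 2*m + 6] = -18*m^2 - 2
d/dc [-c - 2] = -1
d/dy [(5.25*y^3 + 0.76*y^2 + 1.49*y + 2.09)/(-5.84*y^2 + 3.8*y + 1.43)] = (-30.66*y^4 + 39.9*y^3 + 34.1121*y^2 + 26.5848*y - 5.8113)/(34.1056*y^4 - 44.384*y^3 - 2.2624*y^2 + 10.868*y + 2.0449)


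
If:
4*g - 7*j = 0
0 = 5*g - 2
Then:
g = 2/5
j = 8/35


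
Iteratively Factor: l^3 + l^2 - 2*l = (l - 1)*(l^2 + 2*l) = l*(l - 1)*(l + 2)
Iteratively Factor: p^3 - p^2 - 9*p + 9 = (p - 1)*(p^2 - 9) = (p - 3)*(p - 1)*(p + 3)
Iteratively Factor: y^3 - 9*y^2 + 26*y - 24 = (y - 2)*(y^2 - 7*y + 12) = (y - 3)*(y - 2)*(y - 4)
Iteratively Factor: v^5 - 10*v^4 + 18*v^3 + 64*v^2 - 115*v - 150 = (v + 1)*(v^4 - 11*v^3 + 29*v^2 + 35*v - 150) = (v - 5)*(v + 1)*(v^3 - 6*v^2 - v + 30) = (v - 5)^2*(v + 1)*(v^2 - v - 6) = (v - 5)^2*(v + 1)*(v + 2)*(v - 3)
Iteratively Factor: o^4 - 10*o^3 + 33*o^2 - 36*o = (o)*(o^3 - 10*o^2 + 33*o - 36) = o*(o - 4)*(o^2 - 6*o + 9) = o*(o - 4)*(o - 3)*(o - 3)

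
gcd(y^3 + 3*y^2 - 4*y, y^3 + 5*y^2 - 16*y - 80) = y + 4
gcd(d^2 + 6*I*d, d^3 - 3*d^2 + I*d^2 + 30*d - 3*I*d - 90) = d + 6*I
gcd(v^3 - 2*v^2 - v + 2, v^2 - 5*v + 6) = v - 2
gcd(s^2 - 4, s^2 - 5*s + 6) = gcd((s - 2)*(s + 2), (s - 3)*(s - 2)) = s - 2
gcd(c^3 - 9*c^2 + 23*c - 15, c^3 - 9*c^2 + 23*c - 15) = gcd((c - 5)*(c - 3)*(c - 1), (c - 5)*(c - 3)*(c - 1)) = c^3 - 9*c^2 + 23*c - 15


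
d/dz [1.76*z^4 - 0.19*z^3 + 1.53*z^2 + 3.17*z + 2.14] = 7.04*z^3 - 0.57*z^2 + 3.06*z + 3.17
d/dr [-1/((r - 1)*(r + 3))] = 2*(r + 1)/((r - 1)^2*(r + 3)^2)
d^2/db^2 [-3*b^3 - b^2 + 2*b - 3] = -18*b - 2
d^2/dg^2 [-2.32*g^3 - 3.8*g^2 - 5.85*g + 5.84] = -13.92*g - 7.6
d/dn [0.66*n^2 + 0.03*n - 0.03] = 1.32*n + 0.03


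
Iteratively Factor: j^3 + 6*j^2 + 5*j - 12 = (j + 4)*(j^2 + 2*j - 3) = (j - 1)*(j + 4)*(j + 3)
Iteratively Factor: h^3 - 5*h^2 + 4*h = (h)*(h^2 - 5*h + 4) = h*(h - 4)*(h - 1)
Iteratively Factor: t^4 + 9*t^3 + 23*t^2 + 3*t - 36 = (t + 3)*(t^3 + 6*t^2 + 5*t - 12) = (t + 3)^2*(t^2 + 3*t - 4) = (t + 3)^2*(t + 4)*(t - 1)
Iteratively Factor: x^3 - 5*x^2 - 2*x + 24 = (x + 2)*(x^2 - 7*x + 12) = (x - 3)*(x + 2)*(x - 4)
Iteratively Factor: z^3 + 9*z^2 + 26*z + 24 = (z + 2)*(z^2 + 7*z + 12) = (z + 2)*(z + 4)*(z + 3)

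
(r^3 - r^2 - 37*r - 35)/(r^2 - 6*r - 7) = r + 5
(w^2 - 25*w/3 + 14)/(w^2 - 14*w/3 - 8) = (3*w - 7)/(3*w + 4)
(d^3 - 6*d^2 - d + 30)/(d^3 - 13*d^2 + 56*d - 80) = (d^2 - d - 6)/(d^2 - 8*d + 16)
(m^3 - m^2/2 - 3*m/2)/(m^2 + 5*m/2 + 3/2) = m*(2*m - 3)/(2*m + 3)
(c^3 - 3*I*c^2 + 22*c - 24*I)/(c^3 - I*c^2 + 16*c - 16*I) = (c - 6*I)/(c - 4*I)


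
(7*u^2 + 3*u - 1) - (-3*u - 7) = 7*u^2 + 6*u + 6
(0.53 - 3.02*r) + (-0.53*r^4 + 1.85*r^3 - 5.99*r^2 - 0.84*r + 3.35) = -0.53*r^4 + 1.85*r^3 - 5.99*r^2 - 3.86*r + 3.88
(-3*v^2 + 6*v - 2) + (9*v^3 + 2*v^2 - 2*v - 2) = 9*v^3 - v^2 + 4*v - 4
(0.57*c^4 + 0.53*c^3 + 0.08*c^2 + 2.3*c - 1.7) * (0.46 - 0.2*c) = -0.114*c^5 + 0.1562*c^4 + 0.2278*c^3 - 0.4232*c^2 + 1.398*c - 0.782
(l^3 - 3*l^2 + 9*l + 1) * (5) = 5*l^3 - 15*l^2 + 45*l + 5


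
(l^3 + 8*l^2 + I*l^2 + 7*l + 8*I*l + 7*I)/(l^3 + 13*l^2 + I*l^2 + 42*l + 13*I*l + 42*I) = (l + 1)/(l + 6)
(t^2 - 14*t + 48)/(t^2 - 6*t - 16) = (t - 6)/(t + 2)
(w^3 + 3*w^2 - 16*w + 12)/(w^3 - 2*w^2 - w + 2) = (w + 6)/(w + 1)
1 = 1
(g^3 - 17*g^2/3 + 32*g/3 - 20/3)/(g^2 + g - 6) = (3*g^2 - 11*g + 10)/(3*(g + 3))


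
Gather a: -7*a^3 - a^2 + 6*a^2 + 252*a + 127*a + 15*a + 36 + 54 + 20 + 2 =-7*a^3 + 5*a^2 + 394*a + 112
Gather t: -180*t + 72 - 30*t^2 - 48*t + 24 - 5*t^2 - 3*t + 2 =-35*t^2 - 231*t + 98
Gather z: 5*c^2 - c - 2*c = 5*c^2 - 3*c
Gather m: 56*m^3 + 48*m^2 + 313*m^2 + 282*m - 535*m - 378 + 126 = 56*m^3 + 361*m^2 - 253*m - 252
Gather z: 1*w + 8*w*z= 8*w*z + w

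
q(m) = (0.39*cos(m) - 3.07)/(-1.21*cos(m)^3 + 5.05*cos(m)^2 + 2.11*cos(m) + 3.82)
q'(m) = (0.39*cos(m) - 3.07)*(-3.63*sin(m)*cos(m)^2 + 10.1*sin(m)*cos(m) + 2.11*sin(m))/(-1.21*cos(m)^3 + 5.05*cos(m)^2 + 2.11*cos(m) + 3.82)^2 - 0.39*sin(m)/(-1.21*cos(m)^3 + 5.05*cos(m)^2 + 2.11*cos(m) + 3.82)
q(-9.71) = -0.46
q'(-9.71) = 0.17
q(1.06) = -0.49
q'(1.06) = -0.50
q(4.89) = -0.69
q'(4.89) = 0.68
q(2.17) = -0.74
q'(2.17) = 0.58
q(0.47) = -0.31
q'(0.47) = -0.15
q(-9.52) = -0.44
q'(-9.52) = 0.06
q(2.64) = -0.51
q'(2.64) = 0.32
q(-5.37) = -0.42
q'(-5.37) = -0.39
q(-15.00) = -0.59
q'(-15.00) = -0.48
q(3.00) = -0.44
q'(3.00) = 0.08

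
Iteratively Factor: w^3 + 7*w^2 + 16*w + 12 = (w + 3)*(w^2 + 4*w + 4) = (w + 2)*(w + 3)*(w + 2)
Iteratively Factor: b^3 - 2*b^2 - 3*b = (b - 3)*(b^2 + b) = b*(b - 3)*(b + 1)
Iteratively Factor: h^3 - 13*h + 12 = (h + 4)*(h^2 - 4*h + 3) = (h - 1)*(h + 4)*(h - 3)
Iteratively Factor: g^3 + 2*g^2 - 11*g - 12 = (g - 3)*(g^2 + 5*g + 4) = (g - 3)*(g + 4)*(g + 1)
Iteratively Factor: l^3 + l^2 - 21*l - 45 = (l - 5)*(l^2 + 6*l + 9) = (l - 5)*(l + 3)*(l + 3)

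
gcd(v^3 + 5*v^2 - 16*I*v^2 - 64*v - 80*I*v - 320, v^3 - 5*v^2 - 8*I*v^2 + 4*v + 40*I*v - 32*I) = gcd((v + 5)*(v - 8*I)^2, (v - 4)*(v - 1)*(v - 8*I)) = v - 8*I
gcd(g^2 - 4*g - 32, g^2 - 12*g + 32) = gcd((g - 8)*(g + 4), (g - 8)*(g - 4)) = g - 8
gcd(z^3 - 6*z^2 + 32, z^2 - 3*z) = 1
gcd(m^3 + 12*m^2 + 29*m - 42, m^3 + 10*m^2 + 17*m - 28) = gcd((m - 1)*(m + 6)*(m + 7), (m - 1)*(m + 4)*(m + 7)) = m^2 + 6*m - 7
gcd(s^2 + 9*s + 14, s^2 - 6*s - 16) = s + 2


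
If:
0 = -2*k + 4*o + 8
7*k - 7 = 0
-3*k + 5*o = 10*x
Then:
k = 1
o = -3/2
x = -21/20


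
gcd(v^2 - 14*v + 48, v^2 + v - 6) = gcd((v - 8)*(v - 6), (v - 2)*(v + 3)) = 1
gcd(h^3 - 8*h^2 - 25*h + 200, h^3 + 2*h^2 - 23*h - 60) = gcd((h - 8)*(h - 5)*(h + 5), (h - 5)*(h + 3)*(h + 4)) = h - 5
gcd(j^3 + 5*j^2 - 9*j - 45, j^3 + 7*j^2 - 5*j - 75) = j^2 + 2*j - 15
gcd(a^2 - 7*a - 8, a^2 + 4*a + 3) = a + 1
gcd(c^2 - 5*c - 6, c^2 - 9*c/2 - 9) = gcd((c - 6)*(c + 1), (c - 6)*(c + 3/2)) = c - 6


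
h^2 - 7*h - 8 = (h - 8)*(h + 1)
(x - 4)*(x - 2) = x^2 - 6*x + 8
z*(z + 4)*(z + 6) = z^3 + 10*z^2 + 24*z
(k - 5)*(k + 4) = k^2 - k - 20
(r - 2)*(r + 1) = r^2 - r - 2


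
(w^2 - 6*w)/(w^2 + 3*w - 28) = w*(w - 6)/(w^2 + 3*w - 28)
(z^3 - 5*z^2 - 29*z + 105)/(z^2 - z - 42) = (z^2 + 2*z - 15)/(z + 6)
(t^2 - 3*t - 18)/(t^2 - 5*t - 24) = (t - 6)/(t - 8)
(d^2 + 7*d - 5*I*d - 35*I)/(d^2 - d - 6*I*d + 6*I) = (d^2 + 7*d - 5*I*d - 35*I)/(d^2 - d - 6*I*d + 6*I)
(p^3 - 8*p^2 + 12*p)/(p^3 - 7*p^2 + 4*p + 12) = p/(p + 1)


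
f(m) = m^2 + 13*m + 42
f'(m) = 2*m + 13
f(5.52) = 144.23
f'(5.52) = 24.04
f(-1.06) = 29.34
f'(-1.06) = 10.88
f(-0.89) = 31.22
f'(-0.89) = 11.22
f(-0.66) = 33.86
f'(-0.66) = 11.68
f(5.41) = 141.60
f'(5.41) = 23.82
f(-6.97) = -0.03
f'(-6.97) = -0.94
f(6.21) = 161.29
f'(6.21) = 25.42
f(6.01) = 156.25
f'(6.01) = 25.02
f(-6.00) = 0.00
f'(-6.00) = 1.00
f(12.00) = 342.00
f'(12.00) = 37.00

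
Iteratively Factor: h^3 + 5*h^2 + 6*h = (h)*(h^2 + 5*h + 6) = h*(h + 2)*(h + 3)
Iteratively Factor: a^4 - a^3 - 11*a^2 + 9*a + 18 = (a + 3)*(a^3 - 4*a^2 + a + 6) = (a - 2)*(a + 3)*(a^2 - 2*a - 3) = (a - 2)*(a + 1)*(a + 3)*(a - 3)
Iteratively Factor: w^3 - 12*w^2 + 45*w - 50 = (w - 5)*(w^2 - 7*w + 10) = (w - 5)^2*(w - 2)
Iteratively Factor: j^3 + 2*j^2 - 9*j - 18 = (j - 3)*(j^2 + 5*j + 6) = (j - 3)*(j + 2)*(j + 3)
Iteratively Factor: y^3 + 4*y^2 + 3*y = (y)*(y^2 + 4*y + 3) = y*(y + 3)*(y + 1)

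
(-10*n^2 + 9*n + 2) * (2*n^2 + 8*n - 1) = -20*n^4 - 62*n^3 + 86*n^2 + 7*n - 2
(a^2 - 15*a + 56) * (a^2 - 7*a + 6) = a^4 - 22*a^3 + 167*a^2 - 482*a + 336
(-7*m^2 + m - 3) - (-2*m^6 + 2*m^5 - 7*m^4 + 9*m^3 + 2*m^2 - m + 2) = 2*m^6 - 2*m^5 + 7*m^4 - 9*m^3 - 9*m^2 + 2*m - 5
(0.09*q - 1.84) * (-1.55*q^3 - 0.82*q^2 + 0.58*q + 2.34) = -0.1395*q^4 + 2.7782*q^3 + 1.561*q^2 - 0.8566*q - 4.3056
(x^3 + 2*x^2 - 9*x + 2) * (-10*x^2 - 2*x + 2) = -10*x^5 - 22*x^4 + 88*x^3 + 2*x^2 - 22*x + 4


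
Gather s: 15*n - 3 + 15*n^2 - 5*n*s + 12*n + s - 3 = 15*n^2 + 27*n + s*(1 - 5*n) - 6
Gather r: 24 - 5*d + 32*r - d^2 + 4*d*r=-d^2 - 5*d + r*(4*d + 32) + 24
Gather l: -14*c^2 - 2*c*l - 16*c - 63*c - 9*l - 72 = -14*c^2 - 79*c + l*(-2*c - 9) - 72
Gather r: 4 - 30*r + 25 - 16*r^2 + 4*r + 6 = -16*r^2 - 26*r + 35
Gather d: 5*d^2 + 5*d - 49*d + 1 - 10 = 5*d^2 - 44*d - 9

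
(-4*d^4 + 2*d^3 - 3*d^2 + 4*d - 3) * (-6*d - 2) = 24*d^5 - 4*d^4 + 14*d^3 - 18*d^2 + 10*d + 6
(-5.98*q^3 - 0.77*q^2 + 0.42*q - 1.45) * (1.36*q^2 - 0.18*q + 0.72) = -8.1328*q^5 + 0.0291999999999999*q^4 - 3.5958*q^3 - 2.602*q^2 + 0.5634*q - 1.044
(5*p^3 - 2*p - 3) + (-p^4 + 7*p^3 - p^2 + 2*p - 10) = -p^4 + 12*p^3 - p^2 - 13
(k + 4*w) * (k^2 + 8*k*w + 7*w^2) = k^3 + 12*k^2*w + 39*k*w^2 + 28*w^3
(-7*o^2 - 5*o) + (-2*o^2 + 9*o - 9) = -9*o^2 + 4*o - 9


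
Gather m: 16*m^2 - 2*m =16*m^2 - 2*m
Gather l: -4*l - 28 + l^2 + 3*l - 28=l^2 - l - 56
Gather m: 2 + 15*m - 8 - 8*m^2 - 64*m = -8*m^2 - 49*m - 6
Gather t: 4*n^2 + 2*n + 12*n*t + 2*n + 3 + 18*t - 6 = 4*n^2 + 4*n + t*(12*n + 18) - 3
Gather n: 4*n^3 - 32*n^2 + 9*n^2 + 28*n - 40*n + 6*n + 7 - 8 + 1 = 4*n^3 - 23*n^2 - 6*n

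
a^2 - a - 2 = (a - 2)*(a + 1)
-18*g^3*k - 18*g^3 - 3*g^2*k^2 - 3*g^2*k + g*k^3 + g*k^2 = (-6*g + k)*(3*g + k)*(g*k + g)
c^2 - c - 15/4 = (c - 5/2)*(c + 3/2)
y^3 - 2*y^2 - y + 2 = (y - 2)*(y - 1)*(y + 1)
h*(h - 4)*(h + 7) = h^3 + 3*h^2 - 28*h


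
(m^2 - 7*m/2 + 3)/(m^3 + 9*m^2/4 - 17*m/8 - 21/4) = 4*(m - 2)/(4*m^2 + 15*m + 14)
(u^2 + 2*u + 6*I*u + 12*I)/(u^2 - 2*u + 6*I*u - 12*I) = (u + 2)/(u - 2)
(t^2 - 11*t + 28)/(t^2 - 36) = (t^2 - 11*t + 28)/(t^2 - 36)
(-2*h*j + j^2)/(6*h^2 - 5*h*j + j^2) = -j/(3*h - j)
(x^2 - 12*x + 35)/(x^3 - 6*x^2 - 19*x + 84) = (x - 5)/(x^2 + x - 12)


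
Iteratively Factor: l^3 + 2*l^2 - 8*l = (l + 4)*(l^2 - 2*l) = (l - 2)*(l + 4)*(l)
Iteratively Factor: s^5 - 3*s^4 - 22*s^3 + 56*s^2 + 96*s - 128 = (s - 1)*(s^4 - 2*s^3 - 24*s^2 + 32*s + 128) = (s - 1)*(s + 2)*(s^3 - 4*s^2 - 16*s + 64) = (s - 1)*(s + 2)*(s + 4)*(s^2 - 8*s + 16) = (s - 4)*(s - 1)*(s + 2)*(s + 4)*(s - 4)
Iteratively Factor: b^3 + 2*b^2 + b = (b)*(b^2 + 2*b + 1) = b*(b + 1)*(b + 1)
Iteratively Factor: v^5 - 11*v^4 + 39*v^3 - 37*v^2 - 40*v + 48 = (v - 4)*(v^4 - 7*v^3 + 11*v^2 + 7*v - 12) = (v - 4)*(v - 3)*(v^3 - 4*v^2 - v + 4) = (v - 4)*(v - 3)*(v - 1)*(v^2 - 3*v - 4) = (v - 4)^2*(v - 3)*(v - 1)*(v + 1)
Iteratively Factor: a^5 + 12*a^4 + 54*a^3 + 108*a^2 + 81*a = (a + 3)*(a^4 + 9*a^3 + 27*a^2 + 27*a) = (a + 3)^2*(a^3 + 6*a^2 + 9*a) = a*(a + 3)^2*(a^2 + 6*a + 9) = a*(a + 3)^3*(a + 3)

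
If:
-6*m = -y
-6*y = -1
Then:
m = 1/36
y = 1/6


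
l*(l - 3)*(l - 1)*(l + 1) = l^4 - 3*l^3 - l^2 + 3*l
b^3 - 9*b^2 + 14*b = b*(b - 7)*(b - 2)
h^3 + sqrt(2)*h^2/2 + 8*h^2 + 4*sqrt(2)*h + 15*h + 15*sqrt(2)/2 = (h + 3)*(h + 5)*(h + sqrt(2)/2)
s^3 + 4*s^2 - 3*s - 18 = (s - 2)*(s + 3)^2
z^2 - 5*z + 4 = (z - 4)*(z - 1)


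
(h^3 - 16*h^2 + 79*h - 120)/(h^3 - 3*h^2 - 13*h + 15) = (h^2 - 11*h + 24)/(h^2 + 2*h - 3)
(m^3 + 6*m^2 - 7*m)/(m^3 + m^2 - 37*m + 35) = m/(m - 5)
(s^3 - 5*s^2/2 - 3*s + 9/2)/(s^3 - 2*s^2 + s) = (2*s^2 - 3*s - 9)/(2*s*(s - 1))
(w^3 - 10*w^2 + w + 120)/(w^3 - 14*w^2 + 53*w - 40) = (w + 3)/(w - 1)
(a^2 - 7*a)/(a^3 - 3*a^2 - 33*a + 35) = a/(a^2 + 4*a - 5)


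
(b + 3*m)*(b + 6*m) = b^2 + 9*b*m + 18*m^2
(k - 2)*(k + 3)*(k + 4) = k^3 + 5*k^2 - 2*k - 24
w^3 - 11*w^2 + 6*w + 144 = (w - 8)*(w - 6)*(w + 3)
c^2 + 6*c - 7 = (c - 1)*(c + 7)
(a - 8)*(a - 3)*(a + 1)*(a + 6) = a^4 - 4*a^3 - 47*a^2 + 102*a + 144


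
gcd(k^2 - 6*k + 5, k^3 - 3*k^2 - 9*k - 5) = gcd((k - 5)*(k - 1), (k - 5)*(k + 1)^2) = k - 5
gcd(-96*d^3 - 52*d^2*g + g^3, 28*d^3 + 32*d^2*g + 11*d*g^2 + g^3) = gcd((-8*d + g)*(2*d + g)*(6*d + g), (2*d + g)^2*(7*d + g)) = 2*d + g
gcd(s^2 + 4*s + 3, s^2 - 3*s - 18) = s + 3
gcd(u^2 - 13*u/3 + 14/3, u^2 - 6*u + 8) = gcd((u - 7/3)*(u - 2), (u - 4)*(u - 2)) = u - 2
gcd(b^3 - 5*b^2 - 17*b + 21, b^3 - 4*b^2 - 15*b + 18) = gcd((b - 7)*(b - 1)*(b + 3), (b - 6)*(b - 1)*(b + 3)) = b^2 + 2*b - 3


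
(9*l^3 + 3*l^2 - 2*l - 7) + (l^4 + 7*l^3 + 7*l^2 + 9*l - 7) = l^4 + 16*l^3 + 10*l^2 + 7*l - 14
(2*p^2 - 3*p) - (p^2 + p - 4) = p^2 - 4*p + 4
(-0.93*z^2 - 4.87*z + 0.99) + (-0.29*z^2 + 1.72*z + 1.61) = -1.22*z^2 - 3.15*z + 2.6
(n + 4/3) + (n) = 2*n + 4/3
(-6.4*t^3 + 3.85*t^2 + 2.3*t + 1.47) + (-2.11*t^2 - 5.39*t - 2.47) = -6.4*t^3 + 1.74*t^2 - 3.09*t - 1.0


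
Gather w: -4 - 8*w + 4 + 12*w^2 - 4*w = 12*w^2 - 12*w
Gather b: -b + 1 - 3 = -b - 2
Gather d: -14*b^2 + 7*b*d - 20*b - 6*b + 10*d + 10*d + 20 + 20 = -14*b^2 - 26*b + d*(7*b + 20) + 40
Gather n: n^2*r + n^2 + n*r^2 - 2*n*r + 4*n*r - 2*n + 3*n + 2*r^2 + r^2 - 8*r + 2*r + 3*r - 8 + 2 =n^2*(r + 1) + n*(r^2 + 2*r + 1) + 3*r^2 - 3*r - 6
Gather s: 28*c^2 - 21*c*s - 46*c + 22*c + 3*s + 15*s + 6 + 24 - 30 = 28*c^2 - 24*c + s*(18 - 21*c)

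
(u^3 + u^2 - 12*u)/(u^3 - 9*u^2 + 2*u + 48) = u*(u + 4)/(u^2 - 6*u - 16)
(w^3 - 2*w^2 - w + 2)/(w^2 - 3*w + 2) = w + 1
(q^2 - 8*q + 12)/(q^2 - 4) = (q - 6)/(q + 2)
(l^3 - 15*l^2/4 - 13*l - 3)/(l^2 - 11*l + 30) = (4*l^2 + 9*l + 2)/(4*(l - 5))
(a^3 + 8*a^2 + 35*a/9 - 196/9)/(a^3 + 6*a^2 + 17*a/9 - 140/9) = (a + 7)/(a + 5)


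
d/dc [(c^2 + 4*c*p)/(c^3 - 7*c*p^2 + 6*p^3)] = (-c*(c + 4*p)*(3*c^2 - 7*p^2) + 2*(c + 2*p)*(c^3 - 7*c*p^2 + 6*p^3))/(c^3 - 7*c*p^2 + 6*p^3)^2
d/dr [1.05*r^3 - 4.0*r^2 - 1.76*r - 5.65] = 3.15*r^2 - 8.0*r - 1.76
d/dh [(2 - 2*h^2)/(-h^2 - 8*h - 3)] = 16*(h^2 + h + 1)/(h^4 + 16*h^3 + 70*h^2 + 48*h + 9)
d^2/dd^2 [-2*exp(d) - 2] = -2*exp(d)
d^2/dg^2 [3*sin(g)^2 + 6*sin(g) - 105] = -6*sin(g) + 6*cos(2*g)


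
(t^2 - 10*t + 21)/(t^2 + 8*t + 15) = (t^2 - 10*t + 21)/(t^2 + 8*t + 15)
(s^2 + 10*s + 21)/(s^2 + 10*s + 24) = (s^2 + 10*s + 21)/(s^2 + 10*s + 24)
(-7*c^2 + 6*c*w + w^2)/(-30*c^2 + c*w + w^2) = (-7*c^2 + 6*c*w + w^2)/(-30*c^2 + c*w + w^2)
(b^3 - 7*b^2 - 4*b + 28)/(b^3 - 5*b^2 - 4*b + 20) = (b - 7)/(b - 5)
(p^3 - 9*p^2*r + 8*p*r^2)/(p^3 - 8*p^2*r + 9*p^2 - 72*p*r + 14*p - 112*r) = p*(p - r)/(p^2 + 9*p + 14)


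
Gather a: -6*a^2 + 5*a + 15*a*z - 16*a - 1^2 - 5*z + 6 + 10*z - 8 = -6*a^2 + a*(15*z - 11) + 5*z - 3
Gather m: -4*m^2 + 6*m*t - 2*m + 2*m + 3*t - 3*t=-4*m^2 + 6*m*t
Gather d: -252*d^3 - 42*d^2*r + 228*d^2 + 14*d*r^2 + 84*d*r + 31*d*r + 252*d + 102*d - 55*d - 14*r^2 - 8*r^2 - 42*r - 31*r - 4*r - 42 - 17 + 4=-252*d^3 + d^2*(228 - 42*r) + d*(14*r^2 + 115*r + 299) - 22*r^2 - 77*r - 55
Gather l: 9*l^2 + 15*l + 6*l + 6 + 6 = 9*l^2 + 21*l + 12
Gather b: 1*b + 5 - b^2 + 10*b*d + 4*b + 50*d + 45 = -b^2 + b*(10*d + 5) + 50*d + 50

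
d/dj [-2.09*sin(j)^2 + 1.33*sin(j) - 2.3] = (1.33 - 4.18*sin(j))*cos(j)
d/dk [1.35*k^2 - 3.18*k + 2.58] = 2.7*k - 3.18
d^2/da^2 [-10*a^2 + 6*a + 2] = -20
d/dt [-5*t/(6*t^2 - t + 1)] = 5*(6*t^2 - 1)/(36*t^4 - 12*t^3 + 13*t^2 - 2*t + 1)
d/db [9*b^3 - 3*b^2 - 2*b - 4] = 27*b^2 - 6*b - 2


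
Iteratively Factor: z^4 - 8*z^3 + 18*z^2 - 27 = (z - 3)*(z^3 - 5*z^2 + 3*z + 9) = (z - 3)*(z + 1)*(z^2 - 6*z + 9) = (z - 3)^2*(z + 1)*(z - 3)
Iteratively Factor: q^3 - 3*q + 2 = (q - 1)*(q^2 + q - 2) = (q - 1)^2*(q + 2)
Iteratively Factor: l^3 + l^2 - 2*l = (l - 1)*(l^2 + 2*l) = l*(l - 1)*(l + 2)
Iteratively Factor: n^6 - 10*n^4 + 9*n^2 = (n - 3)*(n^5 + 3*n^4 - n^3 - 3*n^2) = (n - 3)*(n + 3)*(n^4 - n^2) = n*(n - 3)*(n + 3)*(n^3 - n) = n*(n - 3)*(n - 1)*(n + 3)*(n^2 + n) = n*(n - 3)*(n - 1)*(n + 1)*(n + 3)*(n)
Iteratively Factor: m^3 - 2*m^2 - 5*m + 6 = (m - 1)*(m^2 - m - 6) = (m - 1)*(m + 2)*(m - 3)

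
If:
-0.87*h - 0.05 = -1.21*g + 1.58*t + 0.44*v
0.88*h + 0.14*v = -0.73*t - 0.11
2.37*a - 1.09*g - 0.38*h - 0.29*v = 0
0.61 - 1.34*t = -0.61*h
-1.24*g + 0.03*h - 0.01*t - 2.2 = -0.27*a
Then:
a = -2.28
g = -2.25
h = 0.95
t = 0.89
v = -11.37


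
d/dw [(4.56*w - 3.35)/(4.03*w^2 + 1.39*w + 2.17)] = (-18.3768*w^2 + 27.001*w + 14.5517)/(16.2409*w^4 + 11.2034*w^3 + 19.4223*w^2 + 6.0326*w + 4.7089)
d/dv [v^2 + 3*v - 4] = 2*v + 3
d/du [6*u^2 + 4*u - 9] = 12*u + 4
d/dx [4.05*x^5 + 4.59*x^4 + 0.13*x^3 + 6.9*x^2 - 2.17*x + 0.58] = 20.25*x^4 + 18.36*x^3 + 0.39*x^2 + 13.8*x - 2.17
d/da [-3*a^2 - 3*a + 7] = -6*a - 3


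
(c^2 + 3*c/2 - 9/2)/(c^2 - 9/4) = 2*(c + 3)/(2*c + 3)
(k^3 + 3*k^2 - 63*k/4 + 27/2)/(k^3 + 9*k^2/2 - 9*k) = (k - 3/2)/k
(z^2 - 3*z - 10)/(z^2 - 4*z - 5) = (z + 2)/(z + 1)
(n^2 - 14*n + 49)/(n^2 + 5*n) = (n^2 - 14*n + 49)/(n*(n + 5))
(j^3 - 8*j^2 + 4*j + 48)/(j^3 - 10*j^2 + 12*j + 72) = (j - 4)/(j - 6)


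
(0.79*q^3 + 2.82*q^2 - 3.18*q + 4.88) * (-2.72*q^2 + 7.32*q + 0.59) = -2.1488*q^5 - 1.8876*q^4 + 29.7581*q^3 - 34.8874*q^2 + 33.8454*q + 2.8792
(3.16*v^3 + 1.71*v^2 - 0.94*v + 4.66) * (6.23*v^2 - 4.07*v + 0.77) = 19.6868*v^5 - 2.2079*v^4 - 10.3827*v^3 + 34.1743*v^2 - 19.69*v + 3.5882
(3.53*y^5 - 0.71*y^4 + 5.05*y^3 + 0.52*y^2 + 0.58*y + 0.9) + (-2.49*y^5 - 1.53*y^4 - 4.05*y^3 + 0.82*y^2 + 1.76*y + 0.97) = 1.04*y^5 - 2.24*y^4 + 1.0*y^3 + 1.34*y^2 + 2.34*y + 1.87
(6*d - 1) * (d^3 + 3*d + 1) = 6*d^4 - d^3 + 18*d^2 + 3*d - 1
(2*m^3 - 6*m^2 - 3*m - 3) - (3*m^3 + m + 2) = -m^3 - 6*m^2 - 4*m - 5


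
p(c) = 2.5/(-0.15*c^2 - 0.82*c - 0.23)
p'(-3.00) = -0.26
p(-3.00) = 2.84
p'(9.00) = 0.02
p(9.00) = -0.13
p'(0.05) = 28.35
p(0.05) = -9.21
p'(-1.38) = 2.68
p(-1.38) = 4.06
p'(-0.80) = 13.31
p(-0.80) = 7.58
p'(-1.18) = 4.17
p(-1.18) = 4.73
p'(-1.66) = 1.56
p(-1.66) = 3.48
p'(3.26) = 0.22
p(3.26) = -0.56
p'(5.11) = 0.08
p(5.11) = -0.30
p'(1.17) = 1.50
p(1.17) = -1.79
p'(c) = 2.5*(0.3*c + 0.82)/(-0.15*c^2 - 0.82*c - 0.23)^2 = (0.75*c + 2.05)/(0.15*c^2 + 0.82*c + 0.23)^2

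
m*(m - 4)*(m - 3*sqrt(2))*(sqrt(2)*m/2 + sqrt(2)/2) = sqrt(2)*m^4/2 - 3*m^3 - 3*sqrt(2)*m^3/2 - 2*sqrt(2)*m^2 + 9*m^2 + 12*m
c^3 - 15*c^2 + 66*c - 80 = (c - 8)*(c - 5)*(c - 2)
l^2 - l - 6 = (l - 3)*(l + 2)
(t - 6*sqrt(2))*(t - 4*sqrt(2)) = t^2 - 10*sqrt(2)*t + 48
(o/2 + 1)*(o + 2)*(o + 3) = o^3/2 + 7*o^2/2 + 8*o + 6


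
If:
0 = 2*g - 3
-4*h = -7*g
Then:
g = 3/2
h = 21/8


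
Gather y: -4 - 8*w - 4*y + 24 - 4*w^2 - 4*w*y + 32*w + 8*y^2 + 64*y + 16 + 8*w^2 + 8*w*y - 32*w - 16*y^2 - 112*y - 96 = 4*w^2 - 8*w - 8*y^2 + y*(4*w - 52) - 60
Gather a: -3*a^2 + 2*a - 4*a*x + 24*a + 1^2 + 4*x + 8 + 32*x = -3*a^2 + a*(26 - 4*x) + 36*x + 9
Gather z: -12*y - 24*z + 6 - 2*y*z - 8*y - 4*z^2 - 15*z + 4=-20*y - 4*z^2 + z*(-2*y - 39) + 10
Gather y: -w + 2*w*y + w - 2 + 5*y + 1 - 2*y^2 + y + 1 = -2*y^2 + y*(2*w + 6)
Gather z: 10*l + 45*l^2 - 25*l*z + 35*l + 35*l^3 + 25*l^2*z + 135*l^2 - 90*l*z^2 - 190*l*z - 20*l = 35*l^3 + 180*l^2 - 90*l*z^2 + 25*l + z*(25*l^2 - 215*l)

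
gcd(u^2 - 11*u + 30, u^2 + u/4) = 1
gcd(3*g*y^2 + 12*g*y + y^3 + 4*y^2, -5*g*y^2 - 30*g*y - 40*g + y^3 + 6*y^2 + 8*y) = y + 4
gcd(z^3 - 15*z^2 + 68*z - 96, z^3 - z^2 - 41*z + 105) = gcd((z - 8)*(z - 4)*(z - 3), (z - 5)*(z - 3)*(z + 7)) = z - 3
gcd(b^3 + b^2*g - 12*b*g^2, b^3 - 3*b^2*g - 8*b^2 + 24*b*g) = b^2 - 3*b*g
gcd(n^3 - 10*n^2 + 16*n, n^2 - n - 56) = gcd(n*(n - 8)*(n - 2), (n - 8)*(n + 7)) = n - 8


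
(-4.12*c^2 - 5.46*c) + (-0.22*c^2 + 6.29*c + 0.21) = -4.34*c^2 + 0.83*c + 0.21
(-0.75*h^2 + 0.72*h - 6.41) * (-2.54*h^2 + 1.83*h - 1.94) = 1.905*h^4 - 3.2013*h^3 + 19.054*h^2 - 13.1271*h + 12.4354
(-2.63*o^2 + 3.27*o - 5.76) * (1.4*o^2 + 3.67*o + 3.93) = -3.682*o^4 - 5.0741*o^3 - 6.399*o^2 - 8.2881*o - 22.6368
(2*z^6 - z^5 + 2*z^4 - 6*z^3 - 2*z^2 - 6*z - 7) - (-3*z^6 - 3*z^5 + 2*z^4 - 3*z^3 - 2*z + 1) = 5*z^6 + 2*z^5 - 3*z^3 - 2*z^2 - 4*z - 8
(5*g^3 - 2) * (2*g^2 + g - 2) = 10*g^5 + 5*g^4 - 10*g^3 - 4*g^2 - 2*g + 4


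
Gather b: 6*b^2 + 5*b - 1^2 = 6*b^2 + 5*b - 1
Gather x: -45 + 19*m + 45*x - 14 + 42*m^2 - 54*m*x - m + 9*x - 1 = 42*m^2 + 18*m + x*(54 - 54*m) - 60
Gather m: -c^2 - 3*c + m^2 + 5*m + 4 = -c^2 - 3*c + m^2 + 5*m + 4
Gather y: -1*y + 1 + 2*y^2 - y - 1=2*y^2 - 2*y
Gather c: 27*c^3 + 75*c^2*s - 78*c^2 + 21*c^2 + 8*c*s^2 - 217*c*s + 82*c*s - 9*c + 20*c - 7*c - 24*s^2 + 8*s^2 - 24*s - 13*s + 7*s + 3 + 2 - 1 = 27*c^3 + c^2*(75*s - 57) + c*(8*s^2 - 135*s + 4) - 16*s^2 - 30*s + 4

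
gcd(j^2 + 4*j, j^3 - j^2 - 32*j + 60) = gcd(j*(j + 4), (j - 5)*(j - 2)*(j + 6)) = 1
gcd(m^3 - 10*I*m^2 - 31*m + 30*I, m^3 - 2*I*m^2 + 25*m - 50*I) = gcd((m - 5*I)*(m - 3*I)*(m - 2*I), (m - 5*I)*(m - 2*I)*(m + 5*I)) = m^2 - 7*I*m - 10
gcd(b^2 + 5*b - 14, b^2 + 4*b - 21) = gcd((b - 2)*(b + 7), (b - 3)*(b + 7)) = b + 7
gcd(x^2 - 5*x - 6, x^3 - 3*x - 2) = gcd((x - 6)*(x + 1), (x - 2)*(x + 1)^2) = x + 1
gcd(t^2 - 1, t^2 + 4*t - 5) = t - 1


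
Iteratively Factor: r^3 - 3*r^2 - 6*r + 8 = (r - 1)*(r^2 - 2*r - 8) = (r - 1)*(r + 2)*(r - 4)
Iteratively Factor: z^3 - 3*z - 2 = (z - 2)*(z^2 + 2*z + 1) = (z - 2)*(z + 1)*(z + 1)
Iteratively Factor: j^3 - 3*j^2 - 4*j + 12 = (j - 2)*(j^2 - j - 6) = (j - 3)*(j - 2)*(j + 2)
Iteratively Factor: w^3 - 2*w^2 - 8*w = (w)*(w^2 - 2*w - 8) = w*(w + 2)*(w - 4)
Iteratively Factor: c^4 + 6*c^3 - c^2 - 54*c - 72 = (c + 3)*(c^3 + 3*c^2 - 10*c - 24) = (c - 3)*(c + 3)*(c^2 + 6*c + 8) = (c - 3)*(c + 3)*(c + 4)*(c + 2)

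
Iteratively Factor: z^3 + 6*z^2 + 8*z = (z)*(z^2 + 6*z + 8) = z*(z + 2)*(z + 4)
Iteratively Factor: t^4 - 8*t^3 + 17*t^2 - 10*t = (t - 5)*(t^3 - 3*t^2 + 2*t) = (t - 5)*(t - 1)*(t^2 - 2*t) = (t - 5)*(t - 2)*(t - 1)*(t)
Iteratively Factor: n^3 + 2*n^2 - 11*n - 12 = (n + 1)*(n^2 + n - 12) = (n - 3)*(n + 1)*(n + 4)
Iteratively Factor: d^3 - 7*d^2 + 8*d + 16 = (d - 4)*(d^2 - 3*d - 4) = (d - 4)*(d + 1)*(d - 4)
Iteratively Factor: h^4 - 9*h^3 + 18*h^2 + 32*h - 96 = (h - 3)*(h^3 - 6*h^2 + 32) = (h - 4)*(h - 3)*(h^2 - 2*h - 8) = (h - 4)*(h - 3)*(h + 2)*(h - 4)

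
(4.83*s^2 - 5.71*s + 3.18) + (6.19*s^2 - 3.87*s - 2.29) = 11.02*s^2 - 9.58*s + 0.89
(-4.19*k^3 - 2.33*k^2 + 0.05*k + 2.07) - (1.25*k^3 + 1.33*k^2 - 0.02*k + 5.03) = -5.44*k^3 - 3.66*k^2 + 0.07*k - 2.96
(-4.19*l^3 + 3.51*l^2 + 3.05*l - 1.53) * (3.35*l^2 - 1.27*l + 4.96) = -14.0365*l^5 + 17.0798*l^4 - 15.0226*l^3 + 8.4106*l^2 + 17.0711*l - 7.5888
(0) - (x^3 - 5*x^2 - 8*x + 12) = -x^3 + 5*x^2 + 8*x - 12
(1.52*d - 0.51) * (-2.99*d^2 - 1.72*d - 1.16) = -4.5448*d^3 - 1.0895*d^2 - 0.886*d + 0.5916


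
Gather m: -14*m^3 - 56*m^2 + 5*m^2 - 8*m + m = -14*m^3 - 51*m^2 - 7*m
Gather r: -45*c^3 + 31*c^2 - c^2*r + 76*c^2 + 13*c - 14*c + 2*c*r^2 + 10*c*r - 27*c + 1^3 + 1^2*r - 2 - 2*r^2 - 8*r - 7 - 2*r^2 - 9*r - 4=-45*c^3 + 107*c^2 - 28*c + r^2*(2*c - 4) + r*(-c^2 + 10*c - 16) - 12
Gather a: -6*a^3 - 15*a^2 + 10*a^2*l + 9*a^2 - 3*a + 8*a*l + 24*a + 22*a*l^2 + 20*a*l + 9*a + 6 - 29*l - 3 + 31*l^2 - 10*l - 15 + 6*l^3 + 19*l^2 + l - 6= -6*a^3 + a^2*(10*l - 6) + a*(22*l^2 + 28*l + 30) + 6*l^3 + 50*l^2 - 38*l - 18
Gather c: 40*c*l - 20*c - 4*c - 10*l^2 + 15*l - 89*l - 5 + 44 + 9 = c*(40*l - 24) - 10*l^2 - 74*l + 48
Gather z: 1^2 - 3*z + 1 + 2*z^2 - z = 2*z^2 - 4*z + 2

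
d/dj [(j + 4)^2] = 2*j + 8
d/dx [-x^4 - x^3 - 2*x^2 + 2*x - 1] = -4*x^3 - 3*x^2 - 4*x + 2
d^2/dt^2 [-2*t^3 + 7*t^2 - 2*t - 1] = 14 - 12*t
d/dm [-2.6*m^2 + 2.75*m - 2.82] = 2.75 - 5.2*m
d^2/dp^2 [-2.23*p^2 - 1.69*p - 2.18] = -4.46000000000000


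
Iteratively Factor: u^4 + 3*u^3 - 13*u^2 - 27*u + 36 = (u + 4)*(u^3 - u^2 - 9*u + 9) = (u + 3)*(u + 4)*(u^2 - 4*u + 3) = (u - 3)*(u + 3)*(u + 4)*(u - 1)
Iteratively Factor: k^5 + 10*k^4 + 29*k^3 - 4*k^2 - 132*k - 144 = (k + 3)*(k^4 + 7*k^3 + 8*k^2 - 28*k - 48) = (k + 3)*(k + 4)*(k^3 + 3*k^2 - 4*k - 12) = (k + 2)*(k + 3)*(k + 4)*(k^2 + k - 6) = (k - 2)*(k + 2)*(k + 3)*(k + 4)*(k + 3)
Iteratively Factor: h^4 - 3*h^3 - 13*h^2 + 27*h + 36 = (h - 4)*(h^3 + h^2 - 9*h - 9) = (h - 4)*(h + 1)*(h^2 - 9) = (h - 4)*(h + 1)*(h + 3)*(h - 3)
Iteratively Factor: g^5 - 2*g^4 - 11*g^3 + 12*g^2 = (g)*(g^4 - 2*g^3 - 11*g^2 + 12*g) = g*(g + 3)*(g^3 - 5*g^2 + 4*g) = g*(g - 4)*(g + 3)*(g^2 - g) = g^2*(g - 4)*(g + 3)*(g - 1)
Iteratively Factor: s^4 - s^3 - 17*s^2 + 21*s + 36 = (s + 1)*(s^3 - 2*s^2 - 15*s + 36) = (s - 3)*(s + 1)*(s^2 + s - 12) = (s - 3)*(s + 1)*(s + 4)*(s - 3)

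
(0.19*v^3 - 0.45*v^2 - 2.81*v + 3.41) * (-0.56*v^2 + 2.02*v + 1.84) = -0.1064*v^5 + 0.6358*v^4 + 1.0142*v^3 - 8.4138*v^2 + 1.7178*v + 6.2744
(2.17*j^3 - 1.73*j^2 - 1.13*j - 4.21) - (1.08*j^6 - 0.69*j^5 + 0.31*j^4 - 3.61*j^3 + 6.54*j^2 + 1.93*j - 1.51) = -1.08*j^6 + 0.69*j^5 - 0.31*j^4 + 5.78*j^3 - 8.27*j^2 - 3.06*j - 2.7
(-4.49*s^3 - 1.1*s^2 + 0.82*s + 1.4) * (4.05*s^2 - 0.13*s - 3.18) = -18.1845*s^5 - 3.8713*s^4 + 17.7422*s^3 + 9.0614*s^2 - 2.7896*s - 4.452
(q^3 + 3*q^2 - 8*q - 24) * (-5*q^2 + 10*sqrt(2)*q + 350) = -5*q^5 - 15*q^4 + 10*sqrt(2)*q^4 + 30*sqrt(2)*q^3 + 390*q^3 - 80*sqrt(2)*q^2 + 1170*q^2 - 2800*q - 240*sqrt(2)*q - 8400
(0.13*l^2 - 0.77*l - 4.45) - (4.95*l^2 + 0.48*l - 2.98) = -4.82*l^2 - 1.25*l - 1.47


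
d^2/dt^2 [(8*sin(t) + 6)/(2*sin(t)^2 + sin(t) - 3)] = -(32*sin(t)^4 + 112*sin(t)^3 + 372*sin(t)^2 + 402*sin(t) + 132)/((sin(t) - 1)^2*(2*sin(t) + 3)^3)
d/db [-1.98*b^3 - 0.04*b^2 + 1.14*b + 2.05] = -5.94*b^2 - 0.08*b + 1.14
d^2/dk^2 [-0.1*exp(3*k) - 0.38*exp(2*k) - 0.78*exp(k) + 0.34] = (-0.9*exp(2*k) - 1.52*exp(k) - 0.78)*exp(k)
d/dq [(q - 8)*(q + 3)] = 2*q - 5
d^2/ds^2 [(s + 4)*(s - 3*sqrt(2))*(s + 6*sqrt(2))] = 6*s + 8 + 6*sqrt(2)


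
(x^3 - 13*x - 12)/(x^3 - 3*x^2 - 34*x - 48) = (x^2 - 3*x - 4)/(x^2 - 6*x - 16)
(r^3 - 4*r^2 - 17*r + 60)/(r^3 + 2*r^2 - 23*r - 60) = (r - 3)/(r + 3)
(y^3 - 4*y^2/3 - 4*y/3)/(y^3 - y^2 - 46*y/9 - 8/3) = 3*y*(y - 2)/(3*y^2 - 5*y - 12)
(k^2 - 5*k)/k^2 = (k - 5)/k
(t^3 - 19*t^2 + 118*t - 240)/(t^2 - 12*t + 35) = (t^2 - 14*t + 48)/(t - 7)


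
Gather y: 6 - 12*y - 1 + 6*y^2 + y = 6*y^2 - 11*y + 5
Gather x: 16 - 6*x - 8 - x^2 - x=-x^2 - 7*x + 8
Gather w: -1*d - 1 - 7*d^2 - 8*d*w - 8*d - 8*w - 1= -7*d^2 - 9*d + w*(-8*d - 8) - 2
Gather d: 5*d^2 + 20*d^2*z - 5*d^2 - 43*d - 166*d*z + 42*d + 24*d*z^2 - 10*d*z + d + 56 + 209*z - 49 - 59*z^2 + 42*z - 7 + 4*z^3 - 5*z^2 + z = 20*d^2*z + d*(24*z^2 - 176*z) + 4*z^3 - 64*z^2 + 252*z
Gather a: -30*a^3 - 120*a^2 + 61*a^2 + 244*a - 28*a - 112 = -30*a^3 - 59*a^2 + 216*a - 112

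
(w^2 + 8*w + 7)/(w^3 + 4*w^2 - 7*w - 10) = (w + 7)/(w^2 + 3*w - 10)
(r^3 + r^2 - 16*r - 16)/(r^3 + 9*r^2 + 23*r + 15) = (r^2 - 16)/(r^2 + 8*r + 15)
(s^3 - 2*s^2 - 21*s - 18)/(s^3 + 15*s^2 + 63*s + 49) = (s^2 - 3*s - 18)/(s^2 + 14*s + 49)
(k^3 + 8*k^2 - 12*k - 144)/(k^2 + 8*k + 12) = (k^2 + 2*k - 24)/(k + 2)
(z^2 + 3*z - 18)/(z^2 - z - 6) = (z + 6)/(z + 2)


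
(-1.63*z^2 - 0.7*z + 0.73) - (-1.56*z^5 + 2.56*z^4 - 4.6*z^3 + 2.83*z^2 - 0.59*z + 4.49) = 1.56*z^5 - 2.56*z^4 + 4.6*z^3 - 4.46*z^2 - 0.11*z - 3.76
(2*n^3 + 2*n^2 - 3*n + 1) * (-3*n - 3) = -6*n^4 - 12*n^3 + 3*n^2 + 6*n - 3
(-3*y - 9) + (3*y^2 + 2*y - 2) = 3*y^2 - y - 11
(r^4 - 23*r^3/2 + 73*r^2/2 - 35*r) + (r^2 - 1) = r^4 - 23*r^3/2 + 75*r^2/2 - 35*r - 1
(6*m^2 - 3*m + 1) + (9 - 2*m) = 6*m^2 - 5*m + 10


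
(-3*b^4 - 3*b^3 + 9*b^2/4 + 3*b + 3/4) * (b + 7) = -3*b^5 - 24*b^4 - 75*b^3/4 + 75*b^2/4 + 87*b/4 + 21/4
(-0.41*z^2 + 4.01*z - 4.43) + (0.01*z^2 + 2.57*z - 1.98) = -0.4*z^2 + 6.58*z - 6.41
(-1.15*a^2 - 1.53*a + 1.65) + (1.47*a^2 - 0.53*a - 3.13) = 0.32*a^2 - 2.06*a - 1.48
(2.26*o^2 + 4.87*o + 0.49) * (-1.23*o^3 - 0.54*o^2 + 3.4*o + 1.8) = -2.7798*o^5 - 7.2105*o^4 + 4.4515*o^3 + 20.3614*o^2 + 10.432*o + 0.882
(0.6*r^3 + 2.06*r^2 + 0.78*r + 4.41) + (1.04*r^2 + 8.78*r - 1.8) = 0.6*r^3 + 3.1*r^2 + 9.56*r + 2.61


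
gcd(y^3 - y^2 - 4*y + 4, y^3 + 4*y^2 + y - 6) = y^2 + y - 2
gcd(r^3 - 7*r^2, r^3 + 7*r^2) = r^2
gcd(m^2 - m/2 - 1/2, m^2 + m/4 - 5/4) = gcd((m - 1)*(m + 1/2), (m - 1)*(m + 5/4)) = m - 1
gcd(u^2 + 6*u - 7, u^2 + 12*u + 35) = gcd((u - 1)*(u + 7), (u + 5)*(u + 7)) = u + 7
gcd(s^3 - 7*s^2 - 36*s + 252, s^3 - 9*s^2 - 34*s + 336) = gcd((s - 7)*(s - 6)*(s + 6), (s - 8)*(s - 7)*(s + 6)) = s^2 - s - 42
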